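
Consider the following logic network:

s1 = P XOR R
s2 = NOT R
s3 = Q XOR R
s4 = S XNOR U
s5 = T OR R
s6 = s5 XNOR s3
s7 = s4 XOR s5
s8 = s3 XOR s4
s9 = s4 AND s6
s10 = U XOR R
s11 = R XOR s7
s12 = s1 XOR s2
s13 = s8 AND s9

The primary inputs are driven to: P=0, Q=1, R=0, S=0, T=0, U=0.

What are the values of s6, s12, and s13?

s6 = 0; s12 = 1; s13 = 0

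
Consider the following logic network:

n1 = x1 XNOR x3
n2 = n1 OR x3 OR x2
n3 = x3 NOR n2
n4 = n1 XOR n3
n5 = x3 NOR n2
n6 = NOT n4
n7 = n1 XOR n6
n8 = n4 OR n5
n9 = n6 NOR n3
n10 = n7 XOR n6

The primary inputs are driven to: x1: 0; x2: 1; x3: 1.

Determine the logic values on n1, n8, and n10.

n1 = 0; n8 = 0; n10 = 0

n1 = x1 XNOR x3 = 0 XNOR 1 = 0
n2 = n1 OR x3 OR x2 = 0 OR 1 OR 1 = 1
n3 = x3 NOR n2 = 1 NOR 1 = 0
n4 = n1 XOR n3 = 0 XOR 0 = 0
n5 = x3 NOR n2 = 1 NOR 1 = 0
n6 = NOT n4 = NOT 0 = 1
n7 = n1 XOR n6 = 0 XOR 1 = 1
n8 = n4 OR n5 = 0 OR 0 = 0
n10 = n7 XOR n6 = 1 XOR 1 = 0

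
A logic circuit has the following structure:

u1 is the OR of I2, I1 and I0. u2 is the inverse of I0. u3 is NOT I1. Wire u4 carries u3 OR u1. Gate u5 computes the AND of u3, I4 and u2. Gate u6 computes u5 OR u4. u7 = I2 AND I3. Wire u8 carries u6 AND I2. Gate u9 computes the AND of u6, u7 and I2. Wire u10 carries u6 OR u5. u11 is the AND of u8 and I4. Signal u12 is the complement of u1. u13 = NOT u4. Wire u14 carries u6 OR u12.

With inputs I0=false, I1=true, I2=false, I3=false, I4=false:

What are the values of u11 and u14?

u11 = false  u14 = true

u1 = I2 OR I1 OR I0 = false OR true OR false = true
u2 = NOT I0 = NOT false = true
u3 = NOT I1 = NOT true = false
u4 = u3 OR u1 = false OR true = true
u5 = u3 AND I4 AND u2 = false AND false AND true = false
u6 = u5 OR u4 = false OR true = true
u8 = u6 AND I2 = true AND false = false
u11 = u8 AND I4 = false AND false = false
u12 = NOT u1 = NOT true = false
u14 = u6 OR u12 = true OR false = true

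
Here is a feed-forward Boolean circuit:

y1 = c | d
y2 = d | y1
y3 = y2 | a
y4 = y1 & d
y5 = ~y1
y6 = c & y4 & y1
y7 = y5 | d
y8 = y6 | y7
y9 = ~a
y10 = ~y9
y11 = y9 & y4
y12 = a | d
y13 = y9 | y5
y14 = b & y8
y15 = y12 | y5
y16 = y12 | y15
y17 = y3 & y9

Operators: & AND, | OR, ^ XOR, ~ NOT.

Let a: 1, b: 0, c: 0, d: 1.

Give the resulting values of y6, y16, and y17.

y1 = c OR d = 0 OR 1 = 1
y2 = d OR y1 = 1 OR 1 = 1
y3 = y2 OR a = 1 OR 1 = 1
y4 = y1 AND d = 1 AND 1 = 1
y5 = NOT y1 = NOT 1 = 0
y6 = c AND y4 AND y1 = 0 AND 1 AND 1 = 0
y9 = NOT a = NOT 1 = 0
y12 = a OR d = 1 OR 1 = 1
y15 = y12 OR y5 = 1 OR 0 = 1
y16 = y12 OR y15 = 1 OR 1 = 1
y17 = y3 AND y9 = 1 AND 0 = 0

y6 = 0, y16 = 1, y17 = 0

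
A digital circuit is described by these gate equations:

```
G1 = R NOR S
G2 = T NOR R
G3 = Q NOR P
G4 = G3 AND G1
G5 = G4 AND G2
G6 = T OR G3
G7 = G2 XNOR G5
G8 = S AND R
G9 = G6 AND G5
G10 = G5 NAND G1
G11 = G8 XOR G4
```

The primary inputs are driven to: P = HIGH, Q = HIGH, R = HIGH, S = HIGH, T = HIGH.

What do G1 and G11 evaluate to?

G1 = R NOR S = HIGH NOR HIGH = LOW
G3 = Q NOR P = HIGH NOR HIGH = LOW
G4 = G3 AND G1 = LOW AND LOW = LOW
G8 = S AND R = HIGH AND HIGH = HIGH
G11 = G8 XOR G4 = HIGH XOR LOW = HIGH

G1 = LOW, G11 = HIGH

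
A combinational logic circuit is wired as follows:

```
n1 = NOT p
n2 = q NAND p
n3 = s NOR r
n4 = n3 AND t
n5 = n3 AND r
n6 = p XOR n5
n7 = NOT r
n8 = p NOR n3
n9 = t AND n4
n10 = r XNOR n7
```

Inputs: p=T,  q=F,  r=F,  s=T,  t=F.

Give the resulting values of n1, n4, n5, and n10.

n1 = NOT p = NOT T = F
n3 = s NOR r = T NOR F = F
n4 = n3 AND t = F AND F = F
n5 = n3 AND r = F AND F = F
n7 = NOT r = NOT F = T
n10 = r XNOR n7 = F XNOR T = F

n1 = F, n4 = F, n5 = F, n10 = F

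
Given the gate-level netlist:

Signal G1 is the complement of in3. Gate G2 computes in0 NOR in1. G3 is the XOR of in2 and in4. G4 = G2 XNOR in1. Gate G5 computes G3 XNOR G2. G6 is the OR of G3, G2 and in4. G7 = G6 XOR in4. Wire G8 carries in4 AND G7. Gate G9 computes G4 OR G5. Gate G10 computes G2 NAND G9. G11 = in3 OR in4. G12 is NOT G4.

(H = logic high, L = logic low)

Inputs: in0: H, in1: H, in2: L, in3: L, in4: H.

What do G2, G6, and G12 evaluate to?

G2 = L, G6 = H, G12 = H

G2 = in0 NOR in1 = H NOR H = L
G3 = in2 XOR in4 = L XOR H = H
G4 = G2 XNOR in1 = L XNOR H = L
G6 = G3 OR G2 OR in4 = H OR L OR H = H
G12 = NOT G4 = NOT L = H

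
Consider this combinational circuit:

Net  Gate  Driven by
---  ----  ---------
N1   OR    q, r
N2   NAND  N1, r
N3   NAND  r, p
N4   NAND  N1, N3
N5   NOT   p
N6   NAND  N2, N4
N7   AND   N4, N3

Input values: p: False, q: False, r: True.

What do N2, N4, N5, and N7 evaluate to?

N1 = q OR r = False OR True = True
N2 = N1 NAND r = True NAND True = False
N3 = r NAND p = True NAND False = True
N4 = N1 NAND N3 = True NAND True = False
N5 = NOT p = NOT False = True
N7 = N4 AND N3 = False AND True = False

N2 = False, N4 = False, N5 = True, N7 = False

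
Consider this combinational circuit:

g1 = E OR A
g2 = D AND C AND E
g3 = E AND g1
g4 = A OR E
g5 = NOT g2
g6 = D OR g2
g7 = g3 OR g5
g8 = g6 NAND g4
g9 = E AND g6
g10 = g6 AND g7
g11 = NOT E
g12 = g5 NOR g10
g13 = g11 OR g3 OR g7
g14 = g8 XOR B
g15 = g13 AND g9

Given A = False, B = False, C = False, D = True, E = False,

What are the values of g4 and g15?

g1 = E OR A = False OR False = False
g2 = D AND C AND E = True AND False AND False = False
g3 = E AND g1 = False AND False = False
g4 = A OR E = False OR False = False
g5 = NOT g2 = NOT False = True
g6 = D OR g2 = True OR False = True
g7 = g3 OR g5 = False OR True = True
g9 = E AND g6 = False AND True = False
g11 = NOT E = NOT False = True
g13 = g11 OR g3 OR g7 = True OR False OR True = True
g15 = g13 AND g9 = True AND False = False

g4 = False; g15 = False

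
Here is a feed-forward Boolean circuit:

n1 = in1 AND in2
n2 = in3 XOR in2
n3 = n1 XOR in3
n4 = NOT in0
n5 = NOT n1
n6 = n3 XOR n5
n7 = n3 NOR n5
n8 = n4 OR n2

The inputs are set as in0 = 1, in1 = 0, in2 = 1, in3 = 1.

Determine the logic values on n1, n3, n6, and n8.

n1 = 0; n3 = 1; n6 = 0; n8 = 0

n1 = in1 AND in2 = 0 AND 1 = 0
n2 = in3 XOR in2 = 1 XOR 1 = 0
n3 = n1 XOR in3 = 0 XOR 1 = 1
n4 = NOT in0 = NOT 1 = 0
n5 = NOT n1 = NOT 0 = 1
n6 = n3 XOR n5 = 1 XOR 1 = 0
n8 = n4 OR n2 = 0 OR 0 = 0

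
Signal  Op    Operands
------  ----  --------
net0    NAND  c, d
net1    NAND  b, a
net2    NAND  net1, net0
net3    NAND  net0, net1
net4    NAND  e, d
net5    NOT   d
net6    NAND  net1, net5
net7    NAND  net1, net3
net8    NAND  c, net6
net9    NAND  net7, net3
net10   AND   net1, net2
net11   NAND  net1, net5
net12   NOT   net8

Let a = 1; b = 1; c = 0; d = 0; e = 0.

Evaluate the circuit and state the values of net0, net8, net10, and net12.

net0 = c NAND d = 0 NAND 0 = 1
net1 = b NAND a = 1 NAND 1 = 0
net2 = net1 NAND net0 = 0 NAND 1 = 1
net5 = NOT d = NOT 0 = 1
net6 = net1 NAND net5 = 0 NAND 1 = 1
net8 = c NAND net6 = 0 NAND 1 = 1
net10 = net1 AND net2 = 0 AND 1 = 0
net12 = NOT net8 = NOT 1 = 0

net0 = 1, net8 = 1, net10 = 0, net12 = 0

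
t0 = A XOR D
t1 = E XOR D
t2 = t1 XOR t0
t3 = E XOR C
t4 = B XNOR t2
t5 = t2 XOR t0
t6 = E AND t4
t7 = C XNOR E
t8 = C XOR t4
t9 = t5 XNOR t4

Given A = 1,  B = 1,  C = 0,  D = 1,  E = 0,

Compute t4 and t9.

t0 = A XOR D = 1 XOR 1 = 0
t1 = E XOR D = 0 XOR 1 = 1
t2 = t1 XOR t0 = 1 XOR 0 = 1
t4 = B XNOR t2 = 1 XNOR 1 = 1
t5 = t2 XOR t0 = 1 XOR 0 = 1
t9 = t5 XNOR t4 = 1 XNOR 1 = 1

t4 = 1  t9 = 1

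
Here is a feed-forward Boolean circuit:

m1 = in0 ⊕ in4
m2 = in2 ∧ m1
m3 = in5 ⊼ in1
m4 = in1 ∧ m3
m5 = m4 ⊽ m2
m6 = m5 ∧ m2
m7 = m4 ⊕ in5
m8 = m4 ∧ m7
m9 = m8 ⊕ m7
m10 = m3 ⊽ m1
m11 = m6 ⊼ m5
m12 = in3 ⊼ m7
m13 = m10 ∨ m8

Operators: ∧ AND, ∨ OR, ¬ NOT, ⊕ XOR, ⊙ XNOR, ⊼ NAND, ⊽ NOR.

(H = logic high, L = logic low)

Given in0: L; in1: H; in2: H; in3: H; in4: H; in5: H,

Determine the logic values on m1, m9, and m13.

m1 = in0 XOR in4 = L XOR H = H
m3 = in5 NAND in1 = H NAND H = L
m4 = in1 AND m3 = H AND L = L
m7 = m4 XOR in5 = L XOR H = H
m8 = m4 AND m7 = L AND H = L
m9 = m8 XOR m7 = L XOR H = H
m10 = m3 NOR m1 = L NOR H = L
m13 = m10 OR m8 = L OR L = L

m1 = H, m9 = H, m13 = L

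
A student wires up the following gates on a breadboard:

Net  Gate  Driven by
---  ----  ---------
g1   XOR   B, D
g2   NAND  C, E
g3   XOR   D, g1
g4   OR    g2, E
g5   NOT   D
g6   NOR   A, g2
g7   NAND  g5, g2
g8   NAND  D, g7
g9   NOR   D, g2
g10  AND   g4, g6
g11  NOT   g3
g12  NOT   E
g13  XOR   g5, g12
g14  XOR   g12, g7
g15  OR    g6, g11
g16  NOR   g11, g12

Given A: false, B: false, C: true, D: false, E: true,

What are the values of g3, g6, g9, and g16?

g3 = false  g6 = true  g9 = true  g16 = false

g1 = B XOR D = false XOR false = false
g2 = C NAND E = true NAND true = false
g3 = D XOR g1 = false XOR false = false
g6 = A NOR g2 = false NOR false = true
g9 = D NOR g2 = false NOR false = true
g11 = NOT g3 = NOT false = true
g12 = NOT E = NOT true = false
g16 = g11 NOR g12 = true NOR false = false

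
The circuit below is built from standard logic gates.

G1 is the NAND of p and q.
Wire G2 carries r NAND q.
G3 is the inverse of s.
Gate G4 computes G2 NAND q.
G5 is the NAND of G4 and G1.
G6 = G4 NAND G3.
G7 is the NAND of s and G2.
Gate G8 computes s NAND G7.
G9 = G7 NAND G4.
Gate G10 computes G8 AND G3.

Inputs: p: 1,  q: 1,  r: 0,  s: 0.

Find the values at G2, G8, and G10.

G2 = 1, G8 = 1, G10 = 1

G2 = r NAND q = 0 NAND 1 = 1
G3 = NOT s = NOT 0 = 1
G7 = s NAND G2 = 0 NAND 1 = 1
G8 = s NAND G7 = 0 NAND 1 = 1
G10 = G8 AND G3 = 1 AND 1 = 1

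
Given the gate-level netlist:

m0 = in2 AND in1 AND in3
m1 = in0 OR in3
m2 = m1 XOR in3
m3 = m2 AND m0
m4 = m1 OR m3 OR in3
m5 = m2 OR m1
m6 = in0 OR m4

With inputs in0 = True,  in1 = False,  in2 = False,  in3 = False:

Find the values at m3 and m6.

m3 = False  m6 = True

m0 = in2 AND in1 AND in3 = False AND False AND False = False
m1 = in0 OR in3 = True OR False = True
m2 = m1 XOR in3 = True XOR False = True
m3 = m2 AND m0 = True AND False = False
m4 = m1 OR m3 OR in3 = True OR False OR False = True
m6 = in0 OR m4 = True OR True = True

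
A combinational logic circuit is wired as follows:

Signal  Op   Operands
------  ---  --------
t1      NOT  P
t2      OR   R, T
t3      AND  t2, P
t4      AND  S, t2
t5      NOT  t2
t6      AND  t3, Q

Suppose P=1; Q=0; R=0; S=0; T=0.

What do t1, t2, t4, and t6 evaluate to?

t1 = 0, t2 = 0, t4 = 0, t6 = 0

t1 = NOT P = NOT 1 = 0
t2 = R OR T = 0 OR 0 = 0
t3 = t2 AND P = 0 AND 1 = 0
t4 = S AND t2 = 0 AND 0 = 0
t6 = t3 AND Q = 0 AND 0 = 0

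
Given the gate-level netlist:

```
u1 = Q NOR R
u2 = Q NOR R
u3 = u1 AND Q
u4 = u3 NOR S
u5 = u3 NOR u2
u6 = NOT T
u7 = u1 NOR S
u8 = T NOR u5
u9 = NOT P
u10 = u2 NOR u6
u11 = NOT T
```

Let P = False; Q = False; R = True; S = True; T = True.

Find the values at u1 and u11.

u1 = False, u11 = False

u1 = Q NOR R = False NOR True = False
u11 = NOT T = NOT True = False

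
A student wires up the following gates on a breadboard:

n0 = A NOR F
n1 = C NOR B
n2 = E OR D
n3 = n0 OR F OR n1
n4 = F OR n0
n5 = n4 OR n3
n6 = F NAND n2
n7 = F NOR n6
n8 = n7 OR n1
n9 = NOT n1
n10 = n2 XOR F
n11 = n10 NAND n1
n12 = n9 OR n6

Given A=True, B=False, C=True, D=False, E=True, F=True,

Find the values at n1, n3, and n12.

n1 = False; n3 = True; n12 = True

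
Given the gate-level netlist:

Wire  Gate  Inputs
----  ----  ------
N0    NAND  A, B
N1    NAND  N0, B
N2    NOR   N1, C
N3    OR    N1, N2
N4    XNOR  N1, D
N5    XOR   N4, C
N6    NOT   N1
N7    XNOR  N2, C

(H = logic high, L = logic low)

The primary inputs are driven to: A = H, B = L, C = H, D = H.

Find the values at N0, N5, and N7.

N0 = A NAND B = H NAND L = H
N1 = N0 NAND B = H NAND L = H
N2 = N1 NOR C = H NOR H = L
N4 = N1 XNOR D = H XNOR H = H
N5 = N4 XOR C = H XOR H = L
N7 = N2 XNOR C = L XNOR H = L

N0 = H; N5 = L; N7 = L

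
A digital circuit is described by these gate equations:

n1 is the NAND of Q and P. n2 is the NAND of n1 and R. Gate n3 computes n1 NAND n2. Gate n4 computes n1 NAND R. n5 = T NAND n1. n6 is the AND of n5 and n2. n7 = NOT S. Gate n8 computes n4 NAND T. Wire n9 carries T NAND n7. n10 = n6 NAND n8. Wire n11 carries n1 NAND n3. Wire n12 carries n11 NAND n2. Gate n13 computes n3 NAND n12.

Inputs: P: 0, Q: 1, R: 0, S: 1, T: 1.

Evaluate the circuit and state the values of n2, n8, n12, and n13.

n2 = 1, n8 = 0, n12 = 0, n13 = 1

n1 = Q NAND P = 1 NAND 0 = 1
n2 = n1 NAND R = 1 NAND 0 = 1
n3 = n1 NAND n2 = 1 NAND 1 = 0
n4 = n1 NAND R = 1 NAND 0 = 1
n8 = n4 NAND T = 1 NAND 1 = 0
n11 = n1 NAND n3 = 1 NAND 0 = 1
n12 = n11 NAND n2 = 1 NAND 1 = 0
n13 = n3 NAND n12 = 0 NAND 0 = 1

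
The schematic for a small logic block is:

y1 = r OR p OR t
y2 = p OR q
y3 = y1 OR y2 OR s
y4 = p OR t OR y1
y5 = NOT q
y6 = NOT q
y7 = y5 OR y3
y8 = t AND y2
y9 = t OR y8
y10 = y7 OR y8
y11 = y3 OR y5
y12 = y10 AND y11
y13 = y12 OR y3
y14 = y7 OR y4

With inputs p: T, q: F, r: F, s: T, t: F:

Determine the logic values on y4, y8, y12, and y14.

y1 = r OR p OR t = F OR T OR F = T
y2 = p OR q = T OR F = T
y3 = y1 OR y2 OR s = T OR T OR T = T
y4 = p OR t OR y1 = T OR F OR T = T
y5 = NOT q = NOT F = T
y7 = y5 OR y3 = T OR T = T
y8 = t AND y2 = F AND T = F
y10 = y7 OR y8 = T OR F = T
y11 = y3 OR y5 = T OR T = T
y12 = y10 AND y11 = T AND T = T
y14 = y7 OR y4 = T OR T = T

y4 = T, y8 = F, y12 = T, y14 = T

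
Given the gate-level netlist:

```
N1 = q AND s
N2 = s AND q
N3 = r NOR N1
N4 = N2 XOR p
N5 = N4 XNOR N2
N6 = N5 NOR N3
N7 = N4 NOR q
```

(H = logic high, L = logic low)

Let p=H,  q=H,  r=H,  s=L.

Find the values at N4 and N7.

N4 = H  N7 = L

N2 = s AND q = L AND H = L
N4 = N2 XOR p = L XOR H = H
N7 = N4 NOR q = H NOR H = L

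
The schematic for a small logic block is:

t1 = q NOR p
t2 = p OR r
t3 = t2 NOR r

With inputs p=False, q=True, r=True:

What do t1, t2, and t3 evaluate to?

t1 = False, t2 = True, t3 = False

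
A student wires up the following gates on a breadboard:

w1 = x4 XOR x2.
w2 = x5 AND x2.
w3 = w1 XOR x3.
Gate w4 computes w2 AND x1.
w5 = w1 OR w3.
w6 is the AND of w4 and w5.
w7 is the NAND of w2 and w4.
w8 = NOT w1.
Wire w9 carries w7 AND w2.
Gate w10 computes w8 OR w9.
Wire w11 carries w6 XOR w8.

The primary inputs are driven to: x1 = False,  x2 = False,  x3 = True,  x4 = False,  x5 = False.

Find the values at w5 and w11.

w5 = True  w11 = True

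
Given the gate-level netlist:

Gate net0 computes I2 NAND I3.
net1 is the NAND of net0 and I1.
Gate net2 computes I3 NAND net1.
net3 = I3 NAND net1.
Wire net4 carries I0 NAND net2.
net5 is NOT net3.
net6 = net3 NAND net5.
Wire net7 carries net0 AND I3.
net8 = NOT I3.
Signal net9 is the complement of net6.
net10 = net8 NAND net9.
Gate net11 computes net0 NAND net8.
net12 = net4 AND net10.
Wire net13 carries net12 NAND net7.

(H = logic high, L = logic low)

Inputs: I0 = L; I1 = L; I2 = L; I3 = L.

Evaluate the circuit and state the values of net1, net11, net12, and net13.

net0 = I2 NAND I3 = L NAND L = H
net1 = net0 NAND I1 = H NAND L = H
net2 = I3 NAND net1 = L NAND H = H
net3 = I3 NAND net1 = L NAND H = H
net4 = I0 NAND net2 = L NAND H = H
net5 = NOT net3 = NOT H = L
net6 = net3 NAND net5 = H NAND L = H
net7 = net0 AND I3 = H AND L = L
net8 = NOT I3 = NOT L = H
net9 = NOT net6 = NOT H = L
net10 = net8 NAND net9 = H NAND L = H
net11 = net0 NAND net8 = H NAND H = L
net12 = net4 AND net10 = H AND H = H
net13 = net12 NAND net7 = H NAND L = H

net1 = H; net11 = L; net12 = H; net13 = H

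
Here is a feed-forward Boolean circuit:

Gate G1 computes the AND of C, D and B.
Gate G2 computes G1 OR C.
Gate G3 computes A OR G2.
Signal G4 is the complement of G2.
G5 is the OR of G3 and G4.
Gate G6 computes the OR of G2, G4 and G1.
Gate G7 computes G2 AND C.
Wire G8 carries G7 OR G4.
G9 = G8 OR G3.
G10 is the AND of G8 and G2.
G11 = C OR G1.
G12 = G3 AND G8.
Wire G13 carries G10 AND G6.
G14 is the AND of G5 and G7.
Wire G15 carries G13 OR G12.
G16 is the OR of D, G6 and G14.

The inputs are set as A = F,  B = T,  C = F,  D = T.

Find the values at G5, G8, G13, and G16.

G5 = T, G8 = T, G13 = F, G16 = T

G1 = C AND D AND B = F AND T AND T = F
G2 = G1 OR C = F OR F = F
G3 = A OR G2 = F OR F = F
G4 = NOT G2 = NOT F = T
G5 = G3 OR G4 = F OR T = T
G6 = G2 OR G4 OR G1 = F OR T OR F = T
G7 = G2 AND C = F AND F = F
G8 = G7 OR G4 = F OR T = T
G10 = G8 AND G2 = T AND F = F
G13 = G10 AND G6 = F AND T = F
G14 = G5 AND G7 = T AND F = F
G16 = D OR G6 OR G14 = T OR T OR F = T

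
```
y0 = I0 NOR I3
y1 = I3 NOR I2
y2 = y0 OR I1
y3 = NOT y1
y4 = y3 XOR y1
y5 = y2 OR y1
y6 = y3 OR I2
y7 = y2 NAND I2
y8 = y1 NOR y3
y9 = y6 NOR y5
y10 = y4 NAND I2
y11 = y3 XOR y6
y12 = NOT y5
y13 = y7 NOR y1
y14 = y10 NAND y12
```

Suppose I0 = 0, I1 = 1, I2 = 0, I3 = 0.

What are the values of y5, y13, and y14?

y5 = 1; y13 = 0; y14 = 1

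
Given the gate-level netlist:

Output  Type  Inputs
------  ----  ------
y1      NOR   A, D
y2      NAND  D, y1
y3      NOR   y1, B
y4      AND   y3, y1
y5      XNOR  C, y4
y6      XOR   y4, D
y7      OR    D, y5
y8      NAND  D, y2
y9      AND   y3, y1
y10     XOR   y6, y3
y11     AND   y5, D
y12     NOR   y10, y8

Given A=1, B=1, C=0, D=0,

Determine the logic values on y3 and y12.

y3 = 0, y12 = 0

y1 = A NOR D = 1 NOR 0 = 0
y2 = D NAND y1 = 0 NAND 0 = 1
y3 = y1 NOR B = 0 NOR 1 = 0
y4 = y3 AND y1 = 0 AND 0 = 0
y6 = y4 XOR D = 0 XOR 0 = 0
y8 = D NAND y2 = 0 NAND 1 = 1
y10 = y6 XOR y3 = 0 XOR 0 = 0
y12 = y10 NOR y8 = 0 NOR 1 = 0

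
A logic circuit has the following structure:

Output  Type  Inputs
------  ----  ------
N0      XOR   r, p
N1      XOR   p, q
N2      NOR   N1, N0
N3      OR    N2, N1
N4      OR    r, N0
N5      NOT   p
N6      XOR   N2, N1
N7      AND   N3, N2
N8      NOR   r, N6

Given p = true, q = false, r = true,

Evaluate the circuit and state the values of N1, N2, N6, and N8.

N0 = r XOR p = true XOR true = false
N1 = p XOR q = true XOR false = true
N2 = N1 NOR N0 = true NOR false = false
N6 = N2 XOR N1 = false XOR true = true
N8 = r NOR N6 = true NOR true = false

N1 = true  N2 = false  N6 = true  N8 = false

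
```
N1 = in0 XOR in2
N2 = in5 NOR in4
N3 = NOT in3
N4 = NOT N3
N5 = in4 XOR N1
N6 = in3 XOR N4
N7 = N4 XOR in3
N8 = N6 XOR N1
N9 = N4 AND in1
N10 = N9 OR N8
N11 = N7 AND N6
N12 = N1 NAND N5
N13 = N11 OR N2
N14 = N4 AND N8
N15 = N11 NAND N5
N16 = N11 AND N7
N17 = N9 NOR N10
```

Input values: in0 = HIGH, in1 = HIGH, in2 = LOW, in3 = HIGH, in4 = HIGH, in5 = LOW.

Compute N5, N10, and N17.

N1 = in0 XOR in2 = HIGH XOR LOW = HIGH
N3 = NOT in3 = NOT HIGH = LOW
N4 = NOT N3 = NOT LOW = HIGH
N5 = in4 XOR N1 = HIGH XOR HIGH = LOW
N6 = in3 XOR N4 = HIGH XOR HIGH = LOW
N8 = N6 XOR N1 = LOW XOR HIGH = HIGH
N9 = N4 AND in1 = HIGH AND HIGH = HIGH
N10 = N9 OR N8 = HIGH OR HIGH = HIGH
N17 = N9 NOR N10 = HIGH NOR HIGH = LOW

N5 = LOW, N10 = HIGH, N17 = LOW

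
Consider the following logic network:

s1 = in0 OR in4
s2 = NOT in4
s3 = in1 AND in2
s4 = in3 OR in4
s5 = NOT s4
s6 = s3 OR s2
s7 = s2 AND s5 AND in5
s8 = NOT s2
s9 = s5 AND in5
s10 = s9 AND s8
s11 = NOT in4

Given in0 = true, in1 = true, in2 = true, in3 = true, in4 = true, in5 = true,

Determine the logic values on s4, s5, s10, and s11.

s2 = NOT in4 = NOT true = false
s4 = in3 OR in4 = true OR true = true
s5 = NOT s4 = NOT true = false
s8 = NOT s2 = NOT false = true
s9 = s5 AND in5 = false AND true = false
s10 = s9 AND s8 = false AND true = false
s11 = NOT in4 = NOT true = false

s4 = true, s5 = false, s10 = false, s11 = false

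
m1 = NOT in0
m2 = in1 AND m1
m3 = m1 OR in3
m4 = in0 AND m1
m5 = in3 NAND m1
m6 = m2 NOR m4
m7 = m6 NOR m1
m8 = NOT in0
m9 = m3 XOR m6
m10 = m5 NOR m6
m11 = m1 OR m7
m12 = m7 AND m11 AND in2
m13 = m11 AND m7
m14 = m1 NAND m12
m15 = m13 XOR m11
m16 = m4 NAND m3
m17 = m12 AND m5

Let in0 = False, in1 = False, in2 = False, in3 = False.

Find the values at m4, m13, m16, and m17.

m1 = NOT in0 = NOT False = True
m2 = in1 AND m1 = False AND True = False
m3 = m1 OR in3 = True OR False = True
m4 = in0 AND m1 = False AND True = False
m5 = in3 NAND m1 = False NAND True = True
m6 = m2 NOR m4 = False NOR False = True
m7 = m6 NOR m1 = True NOR True = False
m11 = m1 OR m7 = True OR False = True
m12 = m7 AND m11 AND in2 = False AND True AND False = False
m13 = m11 AND m7 = True AND False = False
m16 = m4 NAND m3 = False NAND True = True
m17 = m12 AND m5 = False AND True = False

m4 = False, m13 = False, m16 = True, m17 = False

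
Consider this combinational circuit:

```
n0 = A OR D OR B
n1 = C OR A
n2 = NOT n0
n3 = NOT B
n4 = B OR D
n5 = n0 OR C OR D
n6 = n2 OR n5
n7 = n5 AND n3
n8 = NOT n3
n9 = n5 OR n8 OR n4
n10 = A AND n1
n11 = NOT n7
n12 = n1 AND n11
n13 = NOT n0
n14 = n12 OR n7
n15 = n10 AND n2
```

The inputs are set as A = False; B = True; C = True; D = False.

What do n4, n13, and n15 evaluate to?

n0 = A OR D OR B = False OR False OR True = True
n1 = C OR A = True OR False = True
n2 = NOT n0 = NOT True = False
n4 = B OR D = True OR False = True
n10 = A AND n1 = False AND True = False
n13 = NOT n0 = NOT True = False
n15 = n10 AND n2 = False AND False = False

n4 = True, n13 = False, n15 = False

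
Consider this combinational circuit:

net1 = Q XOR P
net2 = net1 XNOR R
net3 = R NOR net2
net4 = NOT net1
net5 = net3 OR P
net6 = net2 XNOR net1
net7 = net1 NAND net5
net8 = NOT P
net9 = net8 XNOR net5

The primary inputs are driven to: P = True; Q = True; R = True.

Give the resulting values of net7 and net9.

net7 = True, net9 = False

net1 = Q XOR P = True XOR True = False
net2 = net1 XNOR R = False XNOR True = False
net3 = R NOR net2 = True NOR False = False
net5 = net3 OR P = False OR True = True
net7 = net1 NAND net5 = False NAND True = True
net8 = NOT P = NOT True = False
net9 = net8 XNOR net5 = False XNOR True = False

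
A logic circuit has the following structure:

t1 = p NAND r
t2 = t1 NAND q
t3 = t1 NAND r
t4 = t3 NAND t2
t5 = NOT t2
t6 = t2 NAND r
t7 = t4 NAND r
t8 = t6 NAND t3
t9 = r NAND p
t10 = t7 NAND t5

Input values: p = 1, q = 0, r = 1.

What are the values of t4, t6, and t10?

t4 = 0, t6 = 0, t10 = 1

t1 = p NAND r = 1 NAND 1 = 0
t2 = t1 NAND q = 0 NAND 0 = 1
t3 = t1 NAND r = 0 NAND 1 = 1
t4 = t3 NAND t2 = 1 NAND 1 = 0
t5 = NOT t2 = NOT 1 = 0
t6 = t2 NAND r = 1 NAND 1 = 0
t7 = t4 NAND r = 0 NAND 1 = 1
t10 = t7 NAND t5 = 1 NAND 0 = 1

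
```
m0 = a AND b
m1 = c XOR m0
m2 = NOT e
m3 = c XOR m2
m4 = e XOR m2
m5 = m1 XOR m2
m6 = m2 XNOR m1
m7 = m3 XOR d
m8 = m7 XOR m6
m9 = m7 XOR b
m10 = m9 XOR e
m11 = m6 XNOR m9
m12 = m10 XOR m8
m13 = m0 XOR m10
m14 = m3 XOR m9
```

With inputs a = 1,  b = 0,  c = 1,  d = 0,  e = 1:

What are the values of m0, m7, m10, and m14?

m0 = a AND b = 1 AND 0 = 0
m2 = NOT e = NOT 1 = 0
m3 = c XOR m2 = 1 XOR 0 = 1
m7 = m3 XOR d = 1 XOR 0 = 1
m9 = m7 XOR b = 1 XOR 0 = 1
m10 = m9 XOR e = 1 XOR 1 = 0
m14 = m3 XOR m9 = 1 XOR 1 = 0

m0 = 0, m7 = 1, m10 = 0, m14 = 0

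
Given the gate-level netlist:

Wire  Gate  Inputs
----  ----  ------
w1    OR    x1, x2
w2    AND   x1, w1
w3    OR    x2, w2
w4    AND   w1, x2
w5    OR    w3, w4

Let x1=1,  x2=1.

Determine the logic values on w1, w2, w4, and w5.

w1 = 1  w2 = 1  w4 = 1  w5 = 1

w1 = x1 OR x2 = 1 OR 1 = 1
w2 = x1 AND w1 = 1 AND 1 = 1
w3 = x2 OR w2 = 1 OR 1 = 1
w4 = w1 AND x2 = 1 AND 1 = 1
w5 = w3 OR w4 = 1 OR 1 = 1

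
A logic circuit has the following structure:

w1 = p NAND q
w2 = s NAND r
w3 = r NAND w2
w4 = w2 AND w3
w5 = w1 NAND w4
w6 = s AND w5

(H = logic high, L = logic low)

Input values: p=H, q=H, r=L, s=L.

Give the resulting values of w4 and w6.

w4 = H, w6 = L

w1 = p NAND q = H NAND H = L
w2 = s NAND r = L NAND L = H
w3 = r NAND w2 = L NAND H = H
w4 = w2 AND w3 = H AND H = H
w5 = w1 NAND w4 = L NAND H = H
w6 = s AND w5 = L AND H = L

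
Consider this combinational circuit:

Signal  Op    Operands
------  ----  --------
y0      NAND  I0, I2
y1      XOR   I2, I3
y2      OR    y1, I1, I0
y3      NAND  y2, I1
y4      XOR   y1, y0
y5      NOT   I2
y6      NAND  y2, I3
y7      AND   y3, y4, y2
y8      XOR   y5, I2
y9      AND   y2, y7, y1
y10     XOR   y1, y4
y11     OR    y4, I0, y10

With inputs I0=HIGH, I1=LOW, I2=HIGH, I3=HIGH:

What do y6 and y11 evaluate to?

y6 = LOW, y11 = HIGH

y0 = I0 NAND I2 = HIGH NAND HIGH = LOW
y1 = I2 XOR I3 = HIGH XOR HIGH = LOW
y2 = y1 OR I1 OR I0 = LOW OR LOW OR HIGH = HIGH
y4 = y1 XOR y0 = LOW XOR LOW = LOW
y6 = y2 NAND I3 = HIGH NAND HIGH = LOW
y10 = y1 XOR y4 = LOW XOR LOW = LOW
y11 = y4 OR I0 OR y10 = LOW OR HIGH OR LOW = HIGH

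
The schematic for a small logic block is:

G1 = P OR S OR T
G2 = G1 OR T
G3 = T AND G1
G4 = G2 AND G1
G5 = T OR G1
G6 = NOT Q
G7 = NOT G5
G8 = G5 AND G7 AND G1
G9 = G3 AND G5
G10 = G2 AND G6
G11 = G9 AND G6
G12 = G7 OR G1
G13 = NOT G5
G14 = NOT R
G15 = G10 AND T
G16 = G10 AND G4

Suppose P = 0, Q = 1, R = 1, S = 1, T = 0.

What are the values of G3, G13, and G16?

G1 = P OR S OR T = 0 OR 1 OR 0 = 1
G2 = G1 OR T = 1 OR 0 = 1
G3 = T AND G1 = 0 AND 1 = 0
G4 = G2 AND G1 = 1 AND 1 = 1
G5 = T OR G1 = 0 OR 1 = 1
G6 = NOT Q = NOT 1 = 0
G10 = G2 AND G6 = 1 AND 0 = 0
G13 = NOT G5 = NOT 1 = 0
G16 = G10 AND G4 = 0 AND 1 = 0

G3 = 0; G13 = 0; G16 = 0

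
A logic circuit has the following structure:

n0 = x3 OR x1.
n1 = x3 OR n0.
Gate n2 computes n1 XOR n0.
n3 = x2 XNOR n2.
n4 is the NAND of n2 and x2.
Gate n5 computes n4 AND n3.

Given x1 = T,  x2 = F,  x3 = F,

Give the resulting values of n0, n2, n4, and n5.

n0 = x3 OR x1 = F OR T = T
n1 = x3 OR n0 = F OR T = T
n2 = n1 XOR n0 = T XOR T = F
n3 = x2 XNOR n2 = F XNOR F = T
n4 = n2 NAND x2 = F NAND F = T
n5 = n4 AND n3 = T AND T = T

n0 = T, n2 = F, n4 = T, n5 = T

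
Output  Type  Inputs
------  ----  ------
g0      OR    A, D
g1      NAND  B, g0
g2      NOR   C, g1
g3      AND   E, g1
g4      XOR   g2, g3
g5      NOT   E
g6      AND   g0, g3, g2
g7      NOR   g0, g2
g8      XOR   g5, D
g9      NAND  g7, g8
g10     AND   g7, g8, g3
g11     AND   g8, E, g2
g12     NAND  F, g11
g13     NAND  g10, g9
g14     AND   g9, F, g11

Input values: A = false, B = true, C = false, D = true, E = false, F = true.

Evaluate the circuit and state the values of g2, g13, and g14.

g2 = true, g13 = true, g14 = false

g0 = A OR D = false OR true = true
g1 = B NAND g0 = true NAND true = false
g2 = C NOR g1 = false NOR false = true
g3 = E AND g1 = false AND false = false
g5 = NOT E = NOT false = true
g7 = g0 NOR g2 = true NOR true = false
g8 = g5 XOR D = true XOR true = false
g9 = g7 NAND g8 = false NAND false = true
g10 = g7 AND g8 AND g3 = false AND false AND false = false
g11 = g8 AND E AND g2 = false AND false AND true = false
g13 = g10 NAND g9 = false NAND true = true
g14 = g9 AND F AND g11 = true AND true AND false = false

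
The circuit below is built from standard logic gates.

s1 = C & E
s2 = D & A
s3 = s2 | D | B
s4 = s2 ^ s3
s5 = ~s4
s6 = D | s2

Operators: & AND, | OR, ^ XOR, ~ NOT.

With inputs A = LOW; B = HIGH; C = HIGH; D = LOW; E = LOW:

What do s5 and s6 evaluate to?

s5 = LOW, s6 = LOW

s2 = D AND A = LOW AND LOW = LOW
s3 = s2 OR D OR B = LOW OR LOW OR HIGH = HIGH
s4 = s2 XOR s3 = LOW XOR HIGH = HIGH
s5 = NOT s4 = NOT HIGH = LOW
s6 = D OR s2 = LOW OR LOW = LOW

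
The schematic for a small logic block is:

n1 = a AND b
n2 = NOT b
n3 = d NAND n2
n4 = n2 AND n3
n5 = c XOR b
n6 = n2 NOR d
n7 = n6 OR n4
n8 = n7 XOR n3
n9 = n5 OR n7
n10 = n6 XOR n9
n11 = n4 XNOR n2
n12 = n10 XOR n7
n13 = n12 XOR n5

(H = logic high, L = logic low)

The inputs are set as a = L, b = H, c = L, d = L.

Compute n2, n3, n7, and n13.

n2 = L, n3 = H, n7 = H, n13 = L

n2 = NOT b = NOT H = L
n3 = d NAND n2 = L NAND L = H
n4 = n2 AND n3 = L AND H = L
n5 = c XOR b = L XOR H = H
n6 = n2 NOR d = L NOR L = H
n7 = n6 OR n4 = H OR L = H
n9 = n5 OR n7 = H OR H = H
n10 = n6 XOR n9 = H XOR H = L
n12 = n10 XOR n7 = L XOR H = H
n13 = n12 XOR n5 = H XOR H = L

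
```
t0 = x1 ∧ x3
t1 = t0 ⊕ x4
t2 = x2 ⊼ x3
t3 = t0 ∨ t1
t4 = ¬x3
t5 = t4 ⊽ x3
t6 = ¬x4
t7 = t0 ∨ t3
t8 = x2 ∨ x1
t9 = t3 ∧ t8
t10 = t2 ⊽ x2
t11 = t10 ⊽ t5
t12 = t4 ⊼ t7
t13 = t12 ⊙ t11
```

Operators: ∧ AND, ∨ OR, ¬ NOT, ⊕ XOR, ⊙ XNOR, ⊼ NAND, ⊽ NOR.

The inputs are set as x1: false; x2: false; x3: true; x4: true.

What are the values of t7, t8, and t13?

t7 = true; t8 = false; t13 = true

t0 = x1 AND x3 = false AND true = false
t1 = t0 XOR x4 = false XOR true = true
t2 = x2 NAND x3 = false NAND true = true
t3 = t0 OR t1 = false OR true = true
t4 = NOT x3 = NOT true = false
t5 = t4 NOR x3 = false NOR true = false
t7 = t0 OR t3 = false OR true = true
t8 = x2 OR x1 = false OR false = false
t10 = t2 NOR x2 = true NOR false = false
t11 = t10 NOR t5 = false NOR false = true
t12 = t4 NAND t7 = false NAND true = true
t13 = t12 XNOR t11 = true XNOR true = true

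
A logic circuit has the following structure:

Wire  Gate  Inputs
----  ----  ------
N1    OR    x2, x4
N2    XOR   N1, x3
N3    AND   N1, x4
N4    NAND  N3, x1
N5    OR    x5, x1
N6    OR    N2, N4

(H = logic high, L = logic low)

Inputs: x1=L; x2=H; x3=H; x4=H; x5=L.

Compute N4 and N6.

N1 = x2 OR x4 = H OR H = H
N2 = N1 XOR x3 = H XOR H = L
N3 = N1 AND x4 = H AND H = H
N4 = N3 NAND x1 = H NAND L = H
N6 = N2 OR N4 = L OR H = H

N4 = H, N6 = H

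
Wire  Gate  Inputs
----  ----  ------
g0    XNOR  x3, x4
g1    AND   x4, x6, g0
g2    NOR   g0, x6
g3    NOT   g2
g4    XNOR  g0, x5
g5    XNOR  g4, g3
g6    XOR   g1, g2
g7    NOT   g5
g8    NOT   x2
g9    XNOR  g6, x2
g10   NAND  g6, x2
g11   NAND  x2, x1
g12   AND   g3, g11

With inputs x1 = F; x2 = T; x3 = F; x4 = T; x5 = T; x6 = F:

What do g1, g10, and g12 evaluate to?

g0 = x3 XNOR x4 = F XNOR T = F
g1 = x4 AND x6 AND g0 = T AND F AND F = F
g2 = g0 NOR x6 = F NOR F = T
g3 = NOT g2 = NOT T = F
g6 = g1 XOR g2 = F XOR T = T
g10 = g6 NAND x2 = T NAND T = F
g11 = x2 NAND x1 = T NAND F = T
g12 = g3 AND g11 = F AND T = F

g1 = F; g10 = F; g12 = F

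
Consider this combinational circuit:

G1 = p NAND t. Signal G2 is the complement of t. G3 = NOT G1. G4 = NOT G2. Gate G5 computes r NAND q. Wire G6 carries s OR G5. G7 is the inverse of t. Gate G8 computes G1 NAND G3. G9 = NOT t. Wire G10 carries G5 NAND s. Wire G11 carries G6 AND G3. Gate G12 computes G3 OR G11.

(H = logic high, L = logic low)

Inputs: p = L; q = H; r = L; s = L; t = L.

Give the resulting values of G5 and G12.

G5 = H, G12 = L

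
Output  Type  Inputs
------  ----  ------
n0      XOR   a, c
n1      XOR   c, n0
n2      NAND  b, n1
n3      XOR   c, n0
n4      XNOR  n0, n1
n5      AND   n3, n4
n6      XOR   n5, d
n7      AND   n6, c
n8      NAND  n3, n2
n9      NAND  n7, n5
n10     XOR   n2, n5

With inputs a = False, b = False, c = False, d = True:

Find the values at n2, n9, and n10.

n2 = True, n9 = True, n10 = True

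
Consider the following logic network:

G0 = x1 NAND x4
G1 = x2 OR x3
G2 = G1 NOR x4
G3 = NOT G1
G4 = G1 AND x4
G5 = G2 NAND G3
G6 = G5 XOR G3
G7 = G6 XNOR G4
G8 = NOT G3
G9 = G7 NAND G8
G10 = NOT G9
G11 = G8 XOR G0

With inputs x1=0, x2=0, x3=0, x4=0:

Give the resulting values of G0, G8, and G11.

G0 = x1 NAND x4 = 0 NAND 0 = 1
G1 = x2 OR x3 = 0 OR 0 = 0
G3 = NOT G1 = NOT 0 = 1
G8 = NOT G3 = NOT 1 = 0
G11 = G8 XOR G0 = 0 XOR 1 = 1

G0 = 1, G8 = 0, G11 = 1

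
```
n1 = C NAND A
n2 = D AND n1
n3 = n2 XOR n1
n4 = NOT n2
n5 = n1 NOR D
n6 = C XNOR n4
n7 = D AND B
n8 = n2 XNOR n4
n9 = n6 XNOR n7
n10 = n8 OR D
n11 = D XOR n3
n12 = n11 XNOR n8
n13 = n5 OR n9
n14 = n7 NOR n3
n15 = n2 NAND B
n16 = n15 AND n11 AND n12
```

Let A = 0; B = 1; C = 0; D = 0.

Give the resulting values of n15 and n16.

n1 = C NAND A = 0 NAND 0 = 1
n2 = D AND n1 = 0 AND 1 = 0
n3 = n2 XOR n1 = 0 XOR 1 = 1
n4 = NOT n2 = NOT 0 = 1
n8 = n2 XNOR n4 = 0 XNOR 1 = 0
n11 = D XOR n3 = 0 XOR 1 = 1
n12 = n11 XNOR n8 = 1 XNOR 0 = 0
n15 = n2 NAND B = 0 NAND 1 = 1
n16 = n15 AND n11 AND n12 = 1 AND 1 AND 0 = 0

n15 = 1, n16 = 0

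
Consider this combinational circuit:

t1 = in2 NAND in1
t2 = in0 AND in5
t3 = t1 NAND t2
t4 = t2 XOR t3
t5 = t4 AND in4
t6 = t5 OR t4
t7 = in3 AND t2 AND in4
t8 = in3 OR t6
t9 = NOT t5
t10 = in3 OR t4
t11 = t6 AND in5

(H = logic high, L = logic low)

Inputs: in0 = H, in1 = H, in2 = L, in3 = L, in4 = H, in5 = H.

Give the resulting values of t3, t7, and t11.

t1 = in2 NAND in1 = L NAND H = H
t2 = in0 AND in5 = H AND H = H
t3 = t1 NAND t2 = H NAND H = L
t4 = t2 XOR t3 = H XOR L = H
t5 = t4 AND in4 = H AND H = H
t6 = t5 OR t4 = H OR H = H
t7 = in3 AND t2 AND in4 = L AND H AND H = L
t11 = t6 AND in5 = H AND H = H

t3 = L; t7 = L; t11 = H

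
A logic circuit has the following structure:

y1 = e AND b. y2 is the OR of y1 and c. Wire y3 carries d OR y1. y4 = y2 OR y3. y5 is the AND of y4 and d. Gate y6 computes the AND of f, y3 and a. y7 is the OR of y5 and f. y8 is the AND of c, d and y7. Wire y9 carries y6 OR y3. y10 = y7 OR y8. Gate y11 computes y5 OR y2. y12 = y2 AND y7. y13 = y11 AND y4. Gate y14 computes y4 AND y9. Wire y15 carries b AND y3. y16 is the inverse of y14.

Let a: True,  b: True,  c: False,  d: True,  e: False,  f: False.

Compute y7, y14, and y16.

y1 = e AND b = False AND True = False
y2 = y1 OR c = False OR False = False
y3 = d OR y1 = True OR False = True
y4 = y2 OR y3 = False OR True = True
y5 = y4 AND d = True AND True = True
y6 = f AND y3 AND a = False AND True AND True = False
y7 = y5 OR f = True OR False = True
y9 = y6 OR y3 = False OR True = True
y14 = y4 AND y9 = True AND True = True
y16 = NOT y14 = NOT True = False

y7 = True  y14 = True  y16 = False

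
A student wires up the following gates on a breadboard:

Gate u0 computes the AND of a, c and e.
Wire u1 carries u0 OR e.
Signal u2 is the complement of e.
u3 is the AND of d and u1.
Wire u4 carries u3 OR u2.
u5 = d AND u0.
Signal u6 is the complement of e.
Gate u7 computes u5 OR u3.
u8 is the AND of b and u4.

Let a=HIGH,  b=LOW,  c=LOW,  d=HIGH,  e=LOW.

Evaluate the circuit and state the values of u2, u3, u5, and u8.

u2 = HIGH; u3 = LOW; u5 = LOW; u8 = LOW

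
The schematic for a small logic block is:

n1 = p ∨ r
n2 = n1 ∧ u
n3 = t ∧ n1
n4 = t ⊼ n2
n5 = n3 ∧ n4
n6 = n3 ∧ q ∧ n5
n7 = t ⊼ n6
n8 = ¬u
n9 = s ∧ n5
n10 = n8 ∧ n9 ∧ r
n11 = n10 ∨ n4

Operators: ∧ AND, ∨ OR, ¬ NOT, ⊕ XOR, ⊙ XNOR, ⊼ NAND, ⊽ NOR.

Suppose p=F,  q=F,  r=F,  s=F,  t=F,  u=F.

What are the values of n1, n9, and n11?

n1 = F, n9 = F, n11 = T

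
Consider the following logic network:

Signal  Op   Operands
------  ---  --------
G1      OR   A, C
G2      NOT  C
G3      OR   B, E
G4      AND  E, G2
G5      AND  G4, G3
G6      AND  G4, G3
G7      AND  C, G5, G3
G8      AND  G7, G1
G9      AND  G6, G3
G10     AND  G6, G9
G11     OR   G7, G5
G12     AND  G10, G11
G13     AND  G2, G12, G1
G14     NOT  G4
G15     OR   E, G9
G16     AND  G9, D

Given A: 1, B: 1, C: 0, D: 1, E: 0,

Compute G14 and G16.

G14 = 1; G16 = 0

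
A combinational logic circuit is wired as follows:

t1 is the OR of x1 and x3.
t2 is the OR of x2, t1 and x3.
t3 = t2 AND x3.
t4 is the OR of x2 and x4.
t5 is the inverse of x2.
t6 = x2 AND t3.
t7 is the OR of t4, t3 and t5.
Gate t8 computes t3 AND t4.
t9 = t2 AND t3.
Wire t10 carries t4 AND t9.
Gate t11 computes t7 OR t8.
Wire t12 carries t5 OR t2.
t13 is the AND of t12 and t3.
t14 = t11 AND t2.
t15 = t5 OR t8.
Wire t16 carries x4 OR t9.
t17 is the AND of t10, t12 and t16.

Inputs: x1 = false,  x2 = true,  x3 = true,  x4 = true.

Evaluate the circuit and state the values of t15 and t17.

t1 = x1 OR x3 = false OR true = true
t2 = x2 OR t1 OR x3 = true OR true OR true = true
t3 = t2 AND x3 = true AND true = true
t4 = x2 OR x4 = true OR true = true
t5 = NOT x2 = NOT true = false
t8 = t3 AND t4 = true AND true = true
t9 = t2 AND t3 = true AND true = true
t10 = t4 AND t9 = true AND true = true
t12 = t5 OR t2 = false OR true = true
t15 = t5 OR t8 = false OR true = true
t16 = x4 OR t9 = true OR true = true
t17 = t10 AND t12 AND t16 = true AND true AND true = true

t15 = true; t17 = true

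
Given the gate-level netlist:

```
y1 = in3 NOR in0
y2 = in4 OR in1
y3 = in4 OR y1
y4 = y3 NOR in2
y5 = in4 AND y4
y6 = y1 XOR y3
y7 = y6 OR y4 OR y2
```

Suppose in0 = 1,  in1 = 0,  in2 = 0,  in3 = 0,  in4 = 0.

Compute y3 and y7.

y3 = 0, y7 = 1

y1 = in3 NOR in0 = 0 NOR 1 = 0
y2 = in4 OR in1 = 0 OR 0 = 0
y3 = in4 OR y1 = 0 OR 0 = 0
y4 = y3 NOR in2 = 0 NOR 0 = 1
y6 = y1 XOR y3 = 0 XOR 0 = 0
y7 = y6 OR y4 OR y2 = 0 OR 1 OR 0 = 1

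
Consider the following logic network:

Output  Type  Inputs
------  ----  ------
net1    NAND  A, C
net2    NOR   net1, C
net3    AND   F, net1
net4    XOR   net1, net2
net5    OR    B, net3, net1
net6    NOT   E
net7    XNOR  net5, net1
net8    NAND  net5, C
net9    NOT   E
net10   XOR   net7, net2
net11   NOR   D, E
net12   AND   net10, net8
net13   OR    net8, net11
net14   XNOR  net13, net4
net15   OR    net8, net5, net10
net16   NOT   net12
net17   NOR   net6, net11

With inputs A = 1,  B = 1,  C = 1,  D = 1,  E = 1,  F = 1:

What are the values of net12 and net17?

net1 = A NAND C = 1 NAND 1 = 0
net2 = net1 NOR C = 0 NOR 1 = 0
net3 = F AND net1 = 1 AND 0 = 0
net5 = B OR net3 OR net1 = 1 OR 0 OR 0 = 1
net6 = NOT E = NOT 1 = 0
net7 = net5 XNOR net1 = 1 XNOR 0 = 0
net8 = net5 NAND C = 1 NAND 1 = 0
net10 = net7 XOR net2 = 0 XOR 0 = 0
net11 = D NOR E = 1 NOR 1 = 0
net12 = net10 AND net8 = 0 AND 0 = 0
net17 = net6 NOR net11 = 0 NOR 0 = 1

net12 = 0, net17 = 1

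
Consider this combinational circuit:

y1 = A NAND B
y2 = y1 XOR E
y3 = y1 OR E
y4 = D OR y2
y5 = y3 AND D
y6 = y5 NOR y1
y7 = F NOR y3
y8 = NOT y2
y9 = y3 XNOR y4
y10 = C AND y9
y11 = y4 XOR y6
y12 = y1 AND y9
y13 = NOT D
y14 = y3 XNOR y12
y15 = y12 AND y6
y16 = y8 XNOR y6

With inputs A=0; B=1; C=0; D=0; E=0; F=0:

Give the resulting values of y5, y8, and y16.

y1 = A NAND B = 0 NAND 1 = 1
y2 = y1 XOR E = 1 XOR 0 = 1
y3 = y1 OR E = 1 OR 0 = 1
y5 = y3 AND D = 1 AND 0 = 0
y6 = y5 NOR y1 = 0 NOR 1 = 0
y8 = NOT y2 = NOT 1 = 0
y16 = y8 XNOR y6 = 0 XNOR 0 = 1

y5 = 0, y8 = 0, y16 = 1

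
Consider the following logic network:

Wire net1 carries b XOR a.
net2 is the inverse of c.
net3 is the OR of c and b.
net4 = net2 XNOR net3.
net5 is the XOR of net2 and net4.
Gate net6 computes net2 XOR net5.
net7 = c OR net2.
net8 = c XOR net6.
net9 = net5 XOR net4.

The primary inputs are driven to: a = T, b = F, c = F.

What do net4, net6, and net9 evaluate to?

net2 = NOT c = NOT F = T
net3 = c OR b = F OR F = F
net4 = net2 XNOR net3 = T XNOR F = F
net5 = net2 XOR net4 = T XOR F = T
net6 = net2 XOR net5 = T XOR T = F
net9 = net5 XOR net4 = T XOR F = T

net4 = F, net6 = F, net9 = T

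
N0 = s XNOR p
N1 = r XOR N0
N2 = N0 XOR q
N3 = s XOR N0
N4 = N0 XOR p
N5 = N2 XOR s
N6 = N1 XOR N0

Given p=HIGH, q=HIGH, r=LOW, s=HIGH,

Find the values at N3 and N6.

N3 = LOW  N6 = LOW

N0 = s XNOR p = HIGH XNOR HIGH = HIGH
N1 = r XOR N0 = LOW XOR HIGH = HIGH
N3 = s XOR N0 = HIGH XOR HIGH = LOW
N6 = N1 XOR N0 = HIGH XOR HIGH = LOW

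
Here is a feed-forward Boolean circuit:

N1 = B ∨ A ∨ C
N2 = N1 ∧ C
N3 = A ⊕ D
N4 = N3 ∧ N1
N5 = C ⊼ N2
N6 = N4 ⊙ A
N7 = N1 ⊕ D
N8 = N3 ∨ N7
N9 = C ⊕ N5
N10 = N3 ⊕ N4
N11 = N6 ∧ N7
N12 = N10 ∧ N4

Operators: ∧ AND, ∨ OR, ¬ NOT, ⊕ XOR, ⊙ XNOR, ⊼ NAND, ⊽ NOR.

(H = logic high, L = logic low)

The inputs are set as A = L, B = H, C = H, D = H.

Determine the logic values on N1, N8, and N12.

N1 = H  N8 = H  N12 = L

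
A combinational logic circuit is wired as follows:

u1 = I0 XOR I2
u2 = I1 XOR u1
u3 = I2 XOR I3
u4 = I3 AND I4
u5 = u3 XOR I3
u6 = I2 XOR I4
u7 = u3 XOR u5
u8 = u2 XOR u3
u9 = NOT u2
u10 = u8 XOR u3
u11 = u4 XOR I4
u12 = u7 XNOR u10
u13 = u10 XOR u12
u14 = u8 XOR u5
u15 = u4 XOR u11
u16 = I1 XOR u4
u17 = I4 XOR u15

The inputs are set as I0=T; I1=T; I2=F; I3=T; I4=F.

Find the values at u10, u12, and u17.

u1 = I0 XOR I2 = T XOR F = T
u2 = I1 XOR u1 = T XOR T = F
u3 = I2 XOR I3 = F XOR T = T
u4 = I3 AND I4 = T AND F = F
u5 = u3 XOR I3 = T XOR T = F
u7 = u3 XOR u5 = T XOR F = T
u8 = u2 XOR u3 = F XOR T = T
u10 = u8 XOR u3 = T XOR T = F
u11 = u4 XOR I4 = F XOR F = F
u12 = u7 XNOR u10 = T XNOR F = F
u15 = u4 XOR u11 = F XOR F = F
u17 = I4 XOR u15 = F XOR F = F

u10 = F; u12 = F; u17 = F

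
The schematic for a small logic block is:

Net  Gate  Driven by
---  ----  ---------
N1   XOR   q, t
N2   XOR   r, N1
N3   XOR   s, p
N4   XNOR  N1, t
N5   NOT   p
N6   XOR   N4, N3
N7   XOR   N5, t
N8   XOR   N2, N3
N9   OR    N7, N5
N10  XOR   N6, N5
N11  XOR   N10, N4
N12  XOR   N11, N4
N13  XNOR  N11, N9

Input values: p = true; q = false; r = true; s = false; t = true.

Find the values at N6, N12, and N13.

N1 = q XOR t = false XOR true = true
N3 = s XOR p = false XOR true = true
N4 = N1 XNOR t = true XNOR true = true
N5 = NOT p = NOT true = false
N6 = N4 XOR N3 = true XOR true = false
N7 = N5 XOR t = false XOR true = true
N9 = N7 OR N5 = true OR false = true
N10 = N6 XOR N5 = false XOR false = false
N11 = N10 XOR N4 = false XOR true = true
N12 = N11 XOR N4 = true XOR true = false
N13 = N11 XNOR N9 = true XNOR true = true

N6 = false  N12 = false  N13 = true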